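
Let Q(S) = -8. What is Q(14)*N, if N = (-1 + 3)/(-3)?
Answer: 16/3 ≈ 5.3333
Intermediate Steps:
N = -⅔ (N = -⅓*2 = -⅔ ≈ -0.66667)
Q(14)*N = -8*(-⅔) = 16/3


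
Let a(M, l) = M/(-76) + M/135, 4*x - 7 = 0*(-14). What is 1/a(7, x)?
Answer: -10260/413 ≈ -24.843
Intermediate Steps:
x = 7/4 (x = 7/4 + (0*(-14))/4 = 7/4 + (¼)*0 = 7/4 + 0 = 7/4 ≈ 1.7500)
a(M, l) = -59*M/10260 (a(M, l) = M*(-1/76) + M*(1/135) = -M/76 + M/135 = -59*M/10260)
1/a(7, x) = 1/(-59/10260*7) = 1/(-413/10260) = -10260/413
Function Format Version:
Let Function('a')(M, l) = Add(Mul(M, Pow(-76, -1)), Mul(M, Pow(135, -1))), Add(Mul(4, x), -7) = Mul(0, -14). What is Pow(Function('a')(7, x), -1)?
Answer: Rational(-10260, 413) ≈ -24.843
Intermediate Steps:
x = Rational(7, 4) (x = Add(Rational(7, 4), Mul(Rational(1, 4), Mul(0, -14))) = Add(Rational(7, 4), Mul(Rational(1, 4), 0)) = Add(Rational(7, 4), 0) = Rational(7, 4) ≈ 1.7500)
Function('a')(M, l) = Mul(Rational(-59, 10260), M) (Function('a')(M, l) = Add(Mul(M, Rational(-1, 76)), Mul(M, Rational(1, 135))) = Add(Mul(Rational(-1, 76), M), Mul(Rational(1, 135), M)) = Mul(Rational(-59, 10260), M))
Pow(Function('a')(7, x), -1) = Pow(Mul(Rational(-59, 10260), 7), -1) = Pow(Rational(-413, 10260), -1) = Rational(-10260, 413)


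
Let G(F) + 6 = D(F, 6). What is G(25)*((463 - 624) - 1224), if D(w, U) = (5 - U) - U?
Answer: 18005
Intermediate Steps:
D(w, U) = 5 - 2*U
G(F) = -13 (G(F) = -6 + (5 - 2*6) = -6 + (5 - 12) = -6 - 7 = -13)
G(25)*((463 - 624) - 1224) = -13*((463 - 624) - 1224) = -13*(-161 - 1224) = -13*(-1385) = 18005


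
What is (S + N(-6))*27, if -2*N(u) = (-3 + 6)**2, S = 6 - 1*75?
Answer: -3969/2 ≈ -1984.5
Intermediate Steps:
S = -69 (S = 6 - 75 = -69)
N(u) = -9/2 (N(u) = -(-3 + 6)**2/2 = -1/2*3**2 = -1/2*9 = -9/2)
(S + N(-6))*27 = (-69 - 9/2)*27 = -147/2*27 = -3969/2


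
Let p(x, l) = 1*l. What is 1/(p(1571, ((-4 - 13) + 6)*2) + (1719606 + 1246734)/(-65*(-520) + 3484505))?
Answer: -703661/14887274 ≈ -0.047266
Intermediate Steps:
p(x, l) = l
1/(p(1571, ((-4 - 13) + 6)*2) + (1719606 + 1246734)/(-65*(-520) + 3484505)) = 1/(((-4 - 13) + 6)*2 + (1719606 + 1246734)/(-65*(-520) + 3484505)) = 1/((-17 + 6)*2 + 2966340/(33800 + 3484505)) = 1/(-11*2 + 2966340/3518305) = 1/(-22 + 2966340*(1/3518305)) = 1/(-22 + 593268/703661) = 1/(-14887274/703661) = -703661/14887274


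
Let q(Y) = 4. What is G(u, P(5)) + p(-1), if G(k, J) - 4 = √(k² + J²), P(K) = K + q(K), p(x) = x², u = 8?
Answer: 5 + √145 ≈ 17.042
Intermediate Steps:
P(K) = 4 + K (P(K) = K + 4 = 4 + K)
G(k, J) = 4 + √(J² + k²) (G(k, J) = 4 + √(k² + J²) = 4 + √(J² + k²))
G(u, P(5)) + p(-1) = (4 + √((4 + 5)² + 8²)) + (-1)² = (4 + √(9² + 64)) + 1 = (4 + √(81 + 64)) + 1 = (4 + √145) + 1 = 5 + √145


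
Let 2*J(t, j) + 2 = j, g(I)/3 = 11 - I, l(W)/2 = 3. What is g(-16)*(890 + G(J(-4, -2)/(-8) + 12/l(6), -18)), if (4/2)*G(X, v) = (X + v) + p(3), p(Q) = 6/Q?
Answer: 572265/8 ≈ 71533.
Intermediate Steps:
l(W) = 6 (l(W) = 2*3 = 6)
g(I) = 33 - 3*I (g(I) = 3*(11 - I) = 33 - 3*I)
J(t, j) = -1 + j/2
G(X, v) = 1 + X/2 + v/2 (G(X, v) = ((X + v) + 6/3)/2 = ((X + v) + 6*(⅓))/2 = ((X + v) + 2)/2 = (2 + X + v)/2 = 1 + X/2 + v/2)
g(-16)*(890 + G(J(-4, -2)/(-8) + 12/l(6), -18)) = (33 - 3*(-16))*(890 + (1 + ((-1 + (½)*(-2))/(-8) + 12/6)/2 + (½)*(-18))) = (33 + 48)*(890 + (1 + ((-1 - 1)*(-⅛) + 12*(⅙))/2 - 9)) = 81*(890 + (1 + (-2*(-⅛) + 2)/2 - 9)) = 81*(890 + (1 + (¼ + 2)/2 - 9)) = 81*(890 + (1 + (½)*(9/4) - 9)) = 81*(890 + (1 + 9/8 - 9)) = 81*(890 - 55/8) = 81*(7065/8) = 572265/8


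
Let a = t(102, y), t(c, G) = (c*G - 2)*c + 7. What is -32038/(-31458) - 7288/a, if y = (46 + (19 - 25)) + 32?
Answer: 11881851977/11779306539 ≈ 1.0087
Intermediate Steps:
y = 72 (y = (46 - 6) + 32 = 40 + 32 = 72)
t(c, G) = 7 + c*(-2 + G*c) (t(c, G) = (G*c - 2)*c + 7 = (-2 + G*c)*c + 7 = c*(-2 + G*c) + 7 = 7 + c*(-2 + G*c))
a = 748891 (a = 7 - 2*102 + 72*102² = 7 - 204 + 72*10404 = 7 - 204 + 749088 = 748891)
-32038/(-31458) - 7288/a = -32038/(-31458) - 7288/748891 = -32038*(-1/31458) - 7288*1/748891 = 16019/15729 - 7288/748891 = 11881851977/11779306539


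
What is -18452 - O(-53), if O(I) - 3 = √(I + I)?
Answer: -18455 - I*√106 ≈ -18455.0 - 10.296*I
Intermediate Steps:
O(I) = 3 + √2*√I (O(I) = 3 + √(I + I) = 3 + √(2*I) = 3 + √2*√I)
-18452 - O(-53) = -18452 - (3 + √2*√(-53)) = -18452 - (3 + √2*(I*√53)) = -18452 - (3 + I*√106) = -18452 + (-3 - I*√106) = -18455 - I*√106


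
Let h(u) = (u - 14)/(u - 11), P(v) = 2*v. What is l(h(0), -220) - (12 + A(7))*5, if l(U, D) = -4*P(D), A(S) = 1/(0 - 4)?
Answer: 6805/4 ≈ 1701.3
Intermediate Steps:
h(u) = (-14 + u)/(-11 + u)
A(S) = -¼ (A(S) = 1/(-4) = -¼)
l(U, D) = -8*D
l(h(0), -220) - (12 + A(7))*5 = -8*(-220) - (12 - ¼)*5 = 1760 - 47*5/4 = 1760 - 1*235/4 = 1760 - 235/4 = 6805/4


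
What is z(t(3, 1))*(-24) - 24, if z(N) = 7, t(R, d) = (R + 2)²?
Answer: -192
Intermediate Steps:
t(R, d) = (2 + R)²
z(t(3, 1))*(-24) - 24 = 7*(-24) - 24 = -168 - 24 = -192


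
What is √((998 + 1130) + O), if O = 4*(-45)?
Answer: 2*√487 ≈ 44.136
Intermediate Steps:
O = -180
√((998 + 1130) + O) = √((998 + 1130) - 180) = √(2128 - 180) = √1948 = 2*√487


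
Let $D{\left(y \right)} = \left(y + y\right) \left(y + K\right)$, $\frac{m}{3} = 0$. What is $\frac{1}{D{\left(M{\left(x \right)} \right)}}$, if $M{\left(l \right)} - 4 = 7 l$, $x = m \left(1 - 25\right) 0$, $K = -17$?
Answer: $- \frac{1}{104} \approx -0.0096154$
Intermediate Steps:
$m = 0$ ($m = 3 \cdot 0 = 0$)
$x = 0$ ($x = 0 \left(1 - 25\right) 0 = 0 \left(-24\right) 0 = 0 \cdot 0 = 0$)
$M{\left(l \right)} = 4 + 7 l$
$D{\left(y \right)} = 2 y \left(-17 + y\right)$ ($D{\left(y \right)} = \left(y + y\right) \left(y - 17\right) = 2 y \left(-17 + y\right)$)
$\frac{1}{D{\left(M{\left(x \right)} \right)}} = \frac{1}{2 \left(4 + 7 \cdot 0\right) \left(-17 + \left(4 + 7 \cdot 0\right)\right)} = \frac{1}{2 \left(4 + 0\right) \left(-17 + \left(4 + 0\right)\right)} = \frac{1}{2 \cdot 4 \left(-17 + 4\right)} = \frac{1}{2 \cdot 4 \left(-13\right)} = \frac{1}{-104} = - \frac{1}{104}$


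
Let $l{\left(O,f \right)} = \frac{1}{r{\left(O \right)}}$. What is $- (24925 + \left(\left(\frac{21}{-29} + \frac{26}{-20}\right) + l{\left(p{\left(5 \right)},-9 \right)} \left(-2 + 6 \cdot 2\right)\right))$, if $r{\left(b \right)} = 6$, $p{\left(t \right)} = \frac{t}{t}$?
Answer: $- \frac{21684439}{870} \approx -24925.0$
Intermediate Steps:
$p{\left(t \right)} = 1$
$l{\left(O,f \right)} = \frac{1}{6}$
$- (24925 + \left(\left(\frac{21}{-29} + \frac{26}{-20}\right) + l{\left(p{\left(5 \right)},-9 \right)} \left(-2 + 6 \cdot 2\right)\right)) = - (24925 + \left(\left(\frac{21}{-29} + \frac{26}{-20}\right) + \frac{-2 + 6 \cdot 2}{6}\right)) = - (24925 + \left(\left(21 \left(- \frac{1}{29}\right) + 26 \left(- \frac{1}{20}\right)\right) + \frac{-2 + 12}{6}\right)) = - (24925 + \left(\left(- \frac{21}{29} - \frac{13}{10}\right) + \frac{1}{6} \cdot 10\right)) = - (24925 + \left(- \frac{587}{290} + \frac{5}{3}\right)) = - (24925 - \frac{311}{870}) = \left(-1\right) \frac{21684439}{870} = - \frac{21684439}{870}$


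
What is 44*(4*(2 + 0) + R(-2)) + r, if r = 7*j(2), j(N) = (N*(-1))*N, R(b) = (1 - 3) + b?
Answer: 148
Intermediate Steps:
R(b) = -2 + b
j(N) = -N**2 (j(N) = (-N)*N = -N**2)
r = -28 (r = 7*(-1*2**2) = 7*(-1*4) = 7*(-4) = -28)
44*(4*(2 + 0) + R(-2)) + r = 44*(4*(2 + 0) + (-2 - 2)) - 28 = 44*(4*2 - 4) - 28 = 44*(8 - 4) - 28 = 44*4 - 28 = 176 - 28 = 148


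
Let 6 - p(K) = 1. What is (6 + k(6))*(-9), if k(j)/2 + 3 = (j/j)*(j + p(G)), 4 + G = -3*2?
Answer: -198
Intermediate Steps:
G = -10 (G = -4 - 3*2 = -4 - 6 = -10)
p(K) = 5 (p(K) = 6 - 1*1 = 6 - 1 = 5)
k(j) = 4 + 2*j (k(j) = -6 + 2*((j/j)*(j + 5)) = -6 + 2*(1*(5 + j)) = -6 + 2*(5 + j) = -6 + (10 + 2*j) = 4 + 2*j)
(6 + k(6))*(-9) = (6 + (4 + 2*6))*(-9) = (6 + (4 + 12))*(-9) = (6 + 16)*(-9) = 22*(-9) = -198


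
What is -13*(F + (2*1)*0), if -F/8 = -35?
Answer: -3640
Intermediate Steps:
F = 280 (F = -8*(-35) = 280)
-13*(F + (2*1)*0) = -13*(280 + (2*1)*0) = -13*(280 + 2*0) = -13*(280 + 0) = -13*280 = -3640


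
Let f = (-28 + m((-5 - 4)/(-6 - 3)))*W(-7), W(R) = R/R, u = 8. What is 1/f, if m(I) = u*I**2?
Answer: -1/20 ≈ -0.050000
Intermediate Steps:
W(R) = 1
m(I) = 8*I**2
f = -20 (f = (-28 + 8*((-5 - 4)/(-6 - 3))**2)*1 = (-28 + 8*(-9/(-9))**2)*1 = (-28 + 8*(-9*(-1/9))**2)*1 = (-28 + 8*1**2)*1 = (-28 + 8*1)*1 = (-28 + 8)*1 = -20*1 = -20)
1/f = 1/(-20) = -1/20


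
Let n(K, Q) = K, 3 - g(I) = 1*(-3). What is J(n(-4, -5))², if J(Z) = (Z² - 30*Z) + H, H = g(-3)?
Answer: 20164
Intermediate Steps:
g(I) = 6 (g(I) = 3 - (-3) = 3 - 1*(-3) = 3 + 3 = 6)
H = 6
J(Z) = 6 + Z² - 30*Z (J(Z) = (Z² - 30*Z) + 6 = 6 + Z² - 30*Z)
J(n(-4, -5))² = (6 + (-4)² - 30*(-4))² = (6 + 16 + 120)² = 142² = 20164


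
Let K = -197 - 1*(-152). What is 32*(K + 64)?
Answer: 608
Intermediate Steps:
K = -45 (K = -197 + 152 = -45)
32*(K + 64) = 32*(-45 + 64) = 32*19 = 608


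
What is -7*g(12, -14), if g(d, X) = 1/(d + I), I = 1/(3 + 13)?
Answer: -112/193 ≈ -0.58031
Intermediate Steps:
I = 1/16 ≈ 0.062500
g(d, X) = 1/(1/16 + d) (g(d, X) = 1/(d + 1/16) = 1/(1/16 + d))
-7*g(12, -14) = -112/(1 + 16*12) = -112/(1 + 192) = -112/193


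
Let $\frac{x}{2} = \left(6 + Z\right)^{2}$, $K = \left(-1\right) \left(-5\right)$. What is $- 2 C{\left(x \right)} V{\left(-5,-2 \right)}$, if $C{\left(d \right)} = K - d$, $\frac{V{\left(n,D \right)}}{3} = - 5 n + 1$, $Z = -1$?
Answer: $7020$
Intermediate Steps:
$V{\left(n,D \right)} = 3 - 15 n$ ($V{\left(n,D \right)} = 3 \left(- 5 n + 1\right) = 3 \left(1 - 5 n\right) = 3 - 15 n$)
$K = 5$
$x = 50$ ($x = 2 \left(6 - 1\right)^{2} = 2 \cdot 5^{2} = 2 \cdot 25 = 50$)
$C{\left(d \right)} = 5 - d$
$- 2 C{\left(x \right)} V{\left(-5,-2 \right)} = - 2 \left(5 - 50\right) \left(3 - -75\right) = - 2 \left(5 - 50\right) \left(3 + 75\right) = \left(-2\right) \left(-45\right) 78 = 90 \cdot 78 = 7020$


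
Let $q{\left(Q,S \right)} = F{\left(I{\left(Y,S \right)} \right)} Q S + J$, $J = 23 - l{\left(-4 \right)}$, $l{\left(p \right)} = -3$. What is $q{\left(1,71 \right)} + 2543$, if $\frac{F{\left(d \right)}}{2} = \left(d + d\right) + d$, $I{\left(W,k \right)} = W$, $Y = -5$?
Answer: $439$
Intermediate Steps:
$F{\left(d \right)} = 6 d$ ($F{\left(d \right)} = 2 \left(\left(d + d\right) + d\right) = 2 \left(2 d + d\right) = 2 \cdot 3 d = 6 d$)
$J = 26$ ($J = 23 - -3 = 23 + 3 = 26$)
$q{\left(Q,S \right)} = 26 - 30 Q S$ ($q{\left(Q,S \right)} = 6 \left(-5\right) Q S + 26 = - 30 Q S + 26 = 26 - 30 Q S$)
$q{\left(1,71 \right)} + 2543 = \left(26 - 30 \cdot 71\right) + 2543 = \left(26 - 2130\right) + 2543 = -2104 + 2543 = 439$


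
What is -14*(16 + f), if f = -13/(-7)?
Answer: -250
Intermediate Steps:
f = 13/7 (f = -13*(-1/7) = 13/7 ≈ 1.8571)
-14*(16 + f) = -14*(16 + 13/7) = -14*125/7 = -250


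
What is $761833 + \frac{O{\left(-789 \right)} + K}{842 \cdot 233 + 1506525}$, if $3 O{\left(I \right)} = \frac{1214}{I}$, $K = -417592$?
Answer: $\frac{3070427454624043}{4030316937} \approx 7.6183 \cdot 10^{5}$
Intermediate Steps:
$O{\left(I \right)} = \frac{1214}{3 I}$ ($O{\left(I \right)} = \frac{1214 \frac{1}{I}}{3} = \frac{1214}{3 I}$)
$761833 + \frac{O{\left(-789 \right)} + K}{842 \cdot 233 + 1506525} = 761833 + \frac{\frac{1214}{3 \left(-789\right)} - 417592}{842 \cdot 233 + 1506525} = 761833 + \frac{\frac{1214}{3} \left(- \frac{1}{789}\right) - 417592}{196186 + 1506525} = 761833 + \frac{- \frac{1214}{2367} - 417592}{1702711} = 761833 - \frac{988441478}{4030316937} = \frac{3070427454624043}{4030316937}$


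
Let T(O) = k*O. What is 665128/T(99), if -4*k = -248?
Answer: 332564/3069 ≈ 108.36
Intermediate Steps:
k = 62 (k = -¼*(-248) = 62)
T(O) = 62*O
665128/T(99) = 665128/((62*99)) = 665128/6138 = 665128*(1/6138) = 332564/3069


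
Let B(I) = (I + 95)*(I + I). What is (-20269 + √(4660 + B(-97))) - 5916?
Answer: -26185 + 2*√1262 ≈ -26114.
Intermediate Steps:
B(I) = 2*I*(95 + I) (B(I) = (95 + I)*(2*I) = 2*I*(95 + I))
(-20269 + √(4660 + B(-97))) - 5916 = (-20269 + √(4660 + 2*(-97)*(95 - 97))) - 5916 = (-20269 + √(4660 + 2*(-97)*(-2))) - 5916 = (-20269 + √(4660 + 388)) - 5916 = (-20269 + √5048) - 5916 = (-20269 + 2*√1262) - 5916 = -26185 + 2*√1262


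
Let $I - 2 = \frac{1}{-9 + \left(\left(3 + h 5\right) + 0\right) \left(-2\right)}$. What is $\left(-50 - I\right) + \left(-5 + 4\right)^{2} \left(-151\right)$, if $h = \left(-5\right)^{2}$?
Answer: $- \frac{53794}{265} \approx -203.0$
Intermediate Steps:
$h = 25$
$I = \frac{529}{265}$ ($I = 2 + \frac{1}{-9 + \left(\left(3 + 25 \cdot 5\right) + 0\right) \left(-2\right)} = 2 + \frac{1}{-9 + \left(\left(3 + 125\right) + 0\right) \left(-2\right)} = 2 + \frac{1}{-9 + \left(128 + 0\right) \left(-2\right)} = 2 + \frac{1}{-9 + 128 \left(-2\right)} = 2 + \frac{1}{-9 - 256} = 2 + \frac{1}{-265} = 2 - \frac{1}{265} = \frac{529}{265} \approx 1.9962$)
$\left(-50 - I\right) + \left(-5 + 4\right)^{2} \left(-151\right) = \left(-50 - \frac{529}{265}\right) + \left(-5 + 4\right)^{2} \left(-151\right) = \left(-50 - \frac{529}{265}\right) + \left(-1\right)^{2} \left(-151\right) = - \frac{13779}{265} + 1 \left(-151\right) = - \frac{13779}{265} - 151 = - \frac{53794}{265}$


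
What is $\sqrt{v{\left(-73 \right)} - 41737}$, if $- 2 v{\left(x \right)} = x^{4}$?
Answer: $\frac{3 i \sqrt{6329270}}{2} \approx 3773.7 i$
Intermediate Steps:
$v{\left(x \right)} = - \frac{x^{4}}{2}$
$\sqrt{v{\left(-73 \right)} - 41737} = \sqrt{- \frac{\left(-73\right)^{4}}{2} - 41737} = \sqrt{\left(- \frac{1}{2}\right) 28398241 - 41737} = \sqrt{- \frac{28398241}{2} - 41737} = \sqrt{- \frac{28481715}{2}} = \frac{3 i \sqrt{6329270}}{2}$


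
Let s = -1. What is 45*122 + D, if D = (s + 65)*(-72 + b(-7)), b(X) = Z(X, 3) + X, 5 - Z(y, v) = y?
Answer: 1202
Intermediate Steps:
Z(y, v) = 5 - y
b(X) = 5 (b(X) = (5 - X) + X = 5)
D = -4288 (D = (-1 + 65)*(-72 + 5) = 64*(-67) = -4288)
45*122 + D = 45*122 - 4288 = 5490 - 4288 = 1202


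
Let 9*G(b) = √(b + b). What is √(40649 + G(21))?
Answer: √(365841 + √42)/3 ≈ 201.62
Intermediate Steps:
G(b) = √2*√b/9 (G(b) = √(b + b)/9 = √(2*b)/9 = (√2*√b)/9 = √2*√b/9)
√(40649 + G(21)) = √(40649 + √2*√21/9) = √(40649 + √42/9)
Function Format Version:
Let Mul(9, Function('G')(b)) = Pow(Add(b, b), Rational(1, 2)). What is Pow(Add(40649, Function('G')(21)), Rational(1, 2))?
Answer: Mul(Rational(1, 3), Pow(Add(365841, Pow(42, Rational(1, 2))), Rational(1, 2))) ≈ 201.62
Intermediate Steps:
Function('G')(b) = Mul(Rational(1, 9), Pow(2, Rational(1, 2)), Pow(b, Rational(1, 2))) (Function('G')(b) = Mul(Rational(1, 9), Pow(Add(b, b), Rational(1, 2))) = Mul(Rational(1, 9), Pow(Mul(2, b), Rational(1, 2))) = Mul(Rational(1, 9), Mul(Pow(2, Rational(1, 2)), Pow(b, Rational(1, 2)))) = Mul(Rational(1, 9), Pow(2, Rational(1, 2)), Pow(b, Rational(1, 2))))
Pow(Add(40649, Function('G')(21)), Rational(1, 2)) = Pow(Add(40649, Mul(Rational(1, 9), Pow(2, Rational(1, 2)), Pow(21, Rational(1, 2)))), Rational(1, 2)) = Pow(Add(40649, Mul(Rational(1, 9), Pow(42, Rational(1, 2)))), Rational(1, 2))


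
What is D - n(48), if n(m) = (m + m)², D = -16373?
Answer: -25589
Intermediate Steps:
n(m) = 4*m² (n(m) = (2*m)² = 4*m²)
D - n(48) = -16373 - 4*48² = -16373 - 4*2304 = -16373 - 1*9216 = -16373 - 9216 = -25589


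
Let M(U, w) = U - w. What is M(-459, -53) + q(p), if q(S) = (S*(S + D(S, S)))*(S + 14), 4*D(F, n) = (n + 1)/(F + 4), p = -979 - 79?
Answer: -615714915461/527 ≈ -1.1683e+9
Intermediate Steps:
p = -1058
D(F, n) = (1 + n)/(4*(4 + F)) (D(F, n) = ((n + 1)/(F + 4))/4 = ((1 + n)/(4 + F))/4 = (1 + n)/(4*(4 + F)))
q(S) = S*(14 + S)*(S + (1 + S)/(4*(4 + S))) (q(S) = (S*(S + (1 + S)/(4*(4 + S))))*(S + 14) = (S*(S + (1 + S)/(4*(4 + S))))*(14 + S) = S*(14 + S)*(S + (1 + S)/(4*(4 + S))))
M(-459, -53) + q(p) = (-459 - 1*(-53)) + (¼)*(-1058)*(14 + 4*(-1058)³ + 73*(-1058)² + 239*(-1058))/(4 - 1058) = (-459 + 53) + (¼)*(-1058)*(14 + 4*(-1184287112) + 73*1119364 - 252862)/(-1054) = -406 + (¼)*(-1058)*(-1/1054)*(14 - 4737148448 + 81713572 - 252862) = -406 + (¼)*(-1058)*(-1/1054)*(-4655687724) = -406 - 615714701499/527 = -615714915461/527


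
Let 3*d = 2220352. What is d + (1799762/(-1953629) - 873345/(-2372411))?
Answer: 10290904026230229157/13904432788557 ≈ 7.4012e+5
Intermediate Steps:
d = 2220352/3 (d = (⅓)*2220352 = 2220352/3 ≈ 7.4012e+5)
d + (1799762/(-1953629) - 873345/(-2372411)) = 2220352/3 + (1799762/(-1953629) - 873345/(-2372411)) = 2220352/3 + (1799762*(-1/1953629) - 873345*(-1/2372411)) = 2220352/3 + (-1799762/1953629 + 873345/2372411) = 2220352/3 - 2563583047177/4634810929519 = 10290904026230229157/13904432788557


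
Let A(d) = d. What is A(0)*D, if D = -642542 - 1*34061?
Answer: 0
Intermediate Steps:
D = -676603 (D = -642542 - 34061 = -676603)
A(0)*D = 0*(-676603) = 0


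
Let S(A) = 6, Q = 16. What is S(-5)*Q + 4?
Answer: 100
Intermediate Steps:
S(-5)*Q + 4 = 6*16 + 4 = 96 + 4 = 100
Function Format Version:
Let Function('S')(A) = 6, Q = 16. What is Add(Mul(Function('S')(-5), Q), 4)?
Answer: 100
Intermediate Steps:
Add(Mul(Function('S')(-5), Q), 4) = Add(Mul(6, 16), 4) = Add(96, 4) = 100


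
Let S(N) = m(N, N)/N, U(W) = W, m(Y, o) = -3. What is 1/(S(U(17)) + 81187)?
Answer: 17/1380176 ≈ 1.2317e-5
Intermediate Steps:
S(N) = -3/N
1/(S(U(17)) + 81187) = 1/(-3/17 + 81187) = 1/(1380176/17) = 17/1380176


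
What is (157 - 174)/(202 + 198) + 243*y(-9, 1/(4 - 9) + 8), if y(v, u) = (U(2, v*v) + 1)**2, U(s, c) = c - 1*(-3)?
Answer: 702269983/400 ≈ 1.7557e+6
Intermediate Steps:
U(s, c) = 3 + c (U(s, c) = c + 3 = 3 + c)
y(v, u) = (4 + v**2)**2 (y(v, u) = ((3 + v*v) + 1)**2 = ((3 + v**2) + 1)**2 = (4 + v**2)**2)
(157 - 174)/(202 + 198) + 243*y(-9, 1/(4 - 9) + 8) = (157 - 174)/(202 + 198) + 243*(4 + (-9)**2)**2 = -17/400 + 243*(4 + 81)**2 = -17*1/400 + 243*85**2 = -17/400 + 243*7225 = -17/400 + 1755675 = 702269983/400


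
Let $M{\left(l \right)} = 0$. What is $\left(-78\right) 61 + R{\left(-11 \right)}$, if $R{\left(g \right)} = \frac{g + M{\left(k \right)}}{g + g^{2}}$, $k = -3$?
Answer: $- \frac{47581}{10} \approx -4758.1$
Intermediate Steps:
$R{\left(g \right)} = \frac{g}{g + g^{2}}$ ($R{\left(g \right)} = \frac{g + 0}{g + g^{2}} = \frac{g}{g + g^{2}}$)
$\left(-78\right) 61 + R{\left(-11 \right)} = \left(-78\right) 61 + \frac{1}{1 - 11} = -4758 + \frac{1}{-10} = -4758 - \frac{1}{10} = - \frac{47581}{10}$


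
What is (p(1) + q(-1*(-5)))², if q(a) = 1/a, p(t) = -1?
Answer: 16/25 ≈ 0.64000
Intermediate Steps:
q(a) = 1/a
(p(1) + q(-1*(-5)))² = (-1 + 1/(-1*(-5)))² = (-1 + 1/5)² = (-1 + ⅕)² = (-⅘)² = 16/25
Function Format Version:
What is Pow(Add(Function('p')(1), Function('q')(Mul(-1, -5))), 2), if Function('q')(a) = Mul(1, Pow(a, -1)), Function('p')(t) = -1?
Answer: Rational(16, 25) ≈ 0.64000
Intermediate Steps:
Function('q')(a) = Pow(a, -1)
Pow(Add(Function('p')(1), Function('q')(Mul(-1, -5))), 2) = Pow(Add(-1, Pow(Mul(-1, -5), -1)), 2) = Pow(Add(-1, Pow(5, -1)), 2) = Pow(Add(-1, Rational(1, 5)), 2) = Pow(Rational(-4, 5), 2) = Rational(16, 25)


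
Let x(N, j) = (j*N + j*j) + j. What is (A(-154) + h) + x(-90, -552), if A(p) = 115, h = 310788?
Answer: 664735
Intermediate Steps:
x(N, j) = j + j² + N*j (x(N, j) = (N*j + j²) + j = (j² + N*j) + j = j + j² + N*j)
(A(-154) + h) + x(-90, -552) = (115 + 310788) - 552*(1 - 90 - 552) = 310903 - 552*(-641) = 310903 + 353832 = 664735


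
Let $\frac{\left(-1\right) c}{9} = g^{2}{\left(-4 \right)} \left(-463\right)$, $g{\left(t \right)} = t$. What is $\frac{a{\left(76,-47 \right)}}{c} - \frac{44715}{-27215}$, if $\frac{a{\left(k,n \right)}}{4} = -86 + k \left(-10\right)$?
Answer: $\frac{8025397}{5040218} \approx 1.5923$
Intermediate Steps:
$a{\left(k,n \right)} = -344 - 40 k$ ($a{\left(k,n \right)} = 4 \left(-86 + k \left(-10\right)\right) = 4 \left(-86 - 10 k\right) = -344 - 40 k$)
$c = 66672$ ($c = - 9 \left(-4\right)^{2} \left(-463\right) = - 9 \cdot 16 \left(-463\right) = \left(-9\right) \left(-7408\right) = 66672$)
$\frac{a{\left(76,-47 \right)}}{c} - \frac{44715}{-27215} = \frac{-344 - 3040}{66672} - \frac{44715}{-27215} = \left(-344 - 3040\right) \frac{1}{66672} - - \frac{8943}{5443} = \left(-3384\right) \frac{1}{66672} + \frac{8943}{5443} = - \frac{47}{926} + \frac{8943}{5443} = \frac{8025397}{5040218}$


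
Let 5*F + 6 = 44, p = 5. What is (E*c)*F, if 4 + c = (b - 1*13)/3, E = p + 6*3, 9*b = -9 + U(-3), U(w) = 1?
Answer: -203642/135 ≈ -1508.5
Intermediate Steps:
F = 38/5 (F = -6/5 + (1/5)*44 = -6/5 + 44/5 = 38/5 ≈ 7.6000)
b = -8/9 (b = (-9 + 1)/9 = (1/9)*(-8) = -8/9 ≈ -0.88889)
E = 23 (E = 5 + 6*3 = 5 + 18 = 23)
c = -233/27 (c = -4 + (-8/9 - 1*13)/3 = -4 + (-8/9 - 13)*(1/3) = -4 - 125/9*1/3 = -4 - 125/27 = -233/27 ≈ -8.6296)
(E*c)*F = (23*(-233/27))*(38/5) = -5359/27*38/5 = -203642/135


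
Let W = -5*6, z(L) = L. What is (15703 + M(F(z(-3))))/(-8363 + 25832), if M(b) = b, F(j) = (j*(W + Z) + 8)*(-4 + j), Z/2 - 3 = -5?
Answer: 14933/17469 ≈ 0.85483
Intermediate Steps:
Z = -4 (Z = 6 + 2*(-5) = 6 - 10 = -4)
W = -30
F(j) = (-4 + j)*(8 - 34*j) (F(j) = (j*(-30 - 4) + 8)*(-4 + j) = (j*(-34) + 8)*(-4 + j) = (-34*j + 8)*(-4 + j) = (8 - 34*j)*(-4 + j) = (-4 + j)*(8 - 34*j))
(15703 + M(F(z(-3))))/(-8363 + 25832) = (15703 + (-32 - 34*(-3)² + 144*(-3)))/(-8363 + 25832) = (15703 + (-32 - 34*9 - 432))/17469 = (15703 + (-32 - 306 - 432))*(1/17469) = (15703 - 770)*(1/17469) = 14933*(1/17469) = 14933/17469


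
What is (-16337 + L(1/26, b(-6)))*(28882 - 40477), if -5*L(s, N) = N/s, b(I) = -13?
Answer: 188643693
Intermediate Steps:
L(s, N) = -N/(5*s)
(-16337 + L(1/26, b(-6)))*(28882 - 40477) = (-16337 - ⅕*(-13)/1/26)*(28882 - 40477) = (-16337 - ⅕*(-13)/1/26)*(-11595) = (-16337 - ⅕*(-13)*26)*(-11595) = (-16337 + 338/5)*(-11595) = -81347/5*(-11595) = 188643693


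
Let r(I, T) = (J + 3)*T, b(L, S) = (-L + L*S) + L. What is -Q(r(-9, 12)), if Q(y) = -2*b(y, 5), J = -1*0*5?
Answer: 360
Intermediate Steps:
J = 0 (J = 0*5 = 0)
b(L, S) = L*S
r(I, T) = 3*T (r(I, T) = (0 + 3)*T = 3*T)
Q(y) = -10*y (Q(y) = -2*y*5 = -10*y)
-Q(r(-9, 12)) = -(-10)*3*12 = -(-10)*36 = -1*(-360) = 360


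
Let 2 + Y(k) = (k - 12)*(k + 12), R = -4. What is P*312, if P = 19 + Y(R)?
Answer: -34632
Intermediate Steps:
Y(k) = -2 + (-12 + k)*(12 + k) (Y(k) = -2 + (k - 12)*(k + 12) = -2 + (-12 + k)*(12 + k))
P = -111 (P = 19 + (-146 + (-4)²) = 19 + (-146 + 16) = 19 - 130 = -111)
P*312 = -111*312 = -34632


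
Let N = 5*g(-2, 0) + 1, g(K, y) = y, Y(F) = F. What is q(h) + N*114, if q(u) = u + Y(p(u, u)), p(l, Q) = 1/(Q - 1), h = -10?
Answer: 1143/11 ≈ 103.91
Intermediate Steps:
p(l, Q) = 1/(-1 + Q)
q(u) = u + 1/(-1 + u)
N = 1 (N = 5*0 + 1 = 0 + 1 = 1)
q(h) + N*114 = (1 - 10*(-1 - 10))/(-1 - 10) + 1*114 = (1 - 10*(-11))/(-11) + 114 = -(1 + 110)/11 + 114 = -1/11*111 + 114 = -111/11 + 114 = 1143/11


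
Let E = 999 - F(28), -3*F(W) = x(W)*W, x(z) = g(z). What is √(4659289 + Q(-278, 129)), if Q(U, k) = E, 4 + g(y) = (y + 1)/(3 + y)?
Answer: 2*√10076645883/93 ≈ 2158.8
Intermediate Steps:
g(y) = -4 + (1 + y)/(3 + y) (g(y) = -4 + (y + 1)/(3 + y) = -4 + (1 + y)/(3 + y))
x(z) = (-11 - 3*z)/(3 + z)
F(W) = -W*(-11 - 3*W)/(3*(3 + W)) (F(W) = -(-11 - 3*W)/(3 + W)*W/3 = -W*(-11 - 3*W)/(3*(3 + W)))
E = 90247/93 (E = 999 - 28*(11 + 3*28)/(3*(3 + 28)) = 999 - 28*(11 + 84)/(3*31) = 999 - 28*95/(3*31) = 999 - 1*2660/93 = 999 - 2660/93 = 90247/93 ≈ 970.40)
Q(U, k) = 90247/93
√(4659289 + Q(-278, 129)) = √(4659289 + 90247/93) = √(433404124/93) = 2*√10076645883/93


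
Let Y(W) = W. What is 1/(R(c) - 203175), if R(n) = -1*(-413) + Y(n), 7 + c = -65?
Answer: -1/202834 ≈ -4.9301e-6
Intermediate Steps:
c = -72 (c = -7 - 65 = -72)
R(n) = 413 + n (R(n) = -1*(-413) + n = 413 + n)
1/(R(c) - 203175) = 1/((413 - 72) - 203175) = 1/(341 - 203175) = 1/(-202834) = -1/202834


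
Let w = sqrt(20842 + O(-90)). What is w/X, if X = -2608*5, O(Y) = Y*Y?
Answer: -sqrt(28942)/13040 ≈ -0.013046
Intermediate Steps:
O(Y) = Y**2
w = sqrt(28942) (w = sqrt(20842 + (-90)**2) = sqrt(20842 + 8100) = sqrt(28942) ≈ 170.12)
X = -13040
w/X = sqrt(28942)/(-13040) = sqrt(28942)*(-1/13040) = -sqrt(28942)/13040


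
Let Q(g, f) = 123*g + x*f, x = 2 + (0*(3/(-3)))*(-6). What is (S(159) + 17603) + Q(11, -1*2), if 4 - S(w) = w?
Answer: 18797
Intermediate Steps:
S(w) = 4 - w
x = 2 (x = 2 + (0*(3*(-1/3)))*(-6) = 2 + (0*(-1))*(-6) = 2 + 0*(-6) = 2 + 0 = 2)
Q(g, f) = 2*f + 123*g (Q(g, f) = 123*g + 2*f = 2*f + 123*g)
(S(159) + 17603) + Q(11, -1*2) = ((4 - 1*159) + 17603) + (2*(-1*2) + 123*11) = ((4 - 159) + 17603) + (2*(-2) + 1353) = (-155 + 17603) + (-4 + 1353) = 17448 + 1349 = 18797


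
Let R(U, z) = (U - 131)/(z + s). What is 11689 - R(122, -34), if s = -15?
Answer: 572752/49 ≈ 11689.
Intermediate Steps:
R(U, z) = (-131 + U)/(-15 + z) (R(U, z) = (U - 131)/(z - 15) = (-131 + U)/(-15 + z))
11689 - R(122, -34) = 11689 - (-131 + 122)/(-15 - 34) = 11689 - (-9)/(-49) = 11689 - (-1)*(-9)/49 = 11689 - 1*9/49 = 11689 - 9/49 = 572752/49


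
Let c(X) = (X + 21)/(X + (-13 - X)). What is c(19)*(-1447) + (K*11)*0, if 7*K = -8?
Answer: 57880/13 ≈ 4452.3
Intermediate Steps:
K = -8/7 (K = (⅐)*(-8) = -8/7 ≈ -1.1429)
c(X) = -21/13 - X/13 (c(X) = (21 + X)/(-13) = (21 + X)*(-1/13) = -21/13 - X/13)
c(19)*(-1447) + (K*11)*0 = (-21/13 - 1/13*19)*(-1447) - 8/7*11*0 = (-21/13 - 19/13)*(-1447) - 88/7*0 = -40/13*(-1447) + 0 = 57880/13 + 0 = 57880/13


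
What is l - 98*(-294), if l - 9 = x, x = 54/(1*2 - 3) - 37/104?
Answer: 2991731/104 ≈ 28767.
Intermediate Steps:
x = -5653/104 (x = 54/(2 - 3) - 37*1/104 = 54/(-1) - 37/104 = 54*(-1) - 37/104 = -54 - 37/104 = -5653/104 ≈ -54.356)
l = -4717/104 (l = 9 - 5653/104 = -4717/104 ≈ -45.356)
l - 98*(-294) = -4717/104 - 98*(-294) = -4717/104 + 28812 = 2991731/104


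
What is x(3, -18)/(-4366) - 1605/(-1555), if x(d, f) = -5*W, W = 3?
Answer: 1406151/1357826 ≈ 1.0356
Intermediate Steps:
x(d, f) = -15 (x(d, f) = -5*3 = -15)
x(3, -18)/(-4366) - 1605/(-1555) = -15/(-4366) - 1605/(-1555) = -15*(-1/4366) - 1605*(-1/1555) = 15/4366 + 321/311 = 1406151/1357826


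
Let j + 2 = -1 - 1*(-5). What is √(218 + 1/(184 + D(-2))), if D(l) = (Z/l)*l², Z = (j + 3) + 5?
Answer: √1465873/82 ≈ 14.765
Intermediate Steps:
j = 2 (j = -2 + (-1 - 1*(-5)) = -2 + (-1 + 5) = -2 + 4 = 2)
Z = 10 (Z = (2 + 3) + 5 = 5 + 5 = 10)
D(l) = 10*l (D(l) = (10/l)*l² = 10*l)
√(218 + 1/(184 + D(-2))) = √(218 + 1/(184 + 10*(-2))) = √(218 + 1/(184 - 20)) = √(218 + 1/164) = √(35753/164) = √1465873/82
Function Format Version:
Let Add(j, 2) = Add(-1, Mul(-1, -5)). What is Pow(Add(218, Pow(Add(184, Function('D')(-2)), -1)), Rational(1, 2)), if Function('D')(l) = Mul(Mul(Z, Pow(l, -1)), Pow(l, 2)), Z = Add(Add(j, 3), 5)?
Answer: Mul(Rational(1, 82), Pow(1465873, Rational(1, 2))) ≈ 14.765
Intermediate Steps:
j = 2 (j = Add(-2, Add(-1, Mul(-1, -5))) = Add(-2, Add(-1, 5)) = Add(-2, 4) = 2)
Z = 10 (Z = Add(Add(2, 3), 5) = Add(5, 5) = 10)
Function('D')(l) = Mul(10, l) (Function('D')(l) = Mul(Mul(10, Pow(l, -1)), Pow(l, 2)) = Mul(10, l))
Pow(Add(218, Pow(Add(184, Function('D')(-2)), -1)), Rational(1, 2)) = Pow(Add(218, Pow(Add(184, Mul(10, -2)), -1)), Rational(1, 2)) = Pow(Add(218, Pow(Add(184, -20), -1)), Rational(1, 2)) = Pow(Add(218, Pow(164, -1)), Rational(1, 2)) = Pow(Add(218, Rational(1, 164)), Rational(1, 2)) = Pow(Rational(35753, 164), Rational(1, 2)) = Mul(Rational(1, 82), Pow(1465873, Rational(1, 2)))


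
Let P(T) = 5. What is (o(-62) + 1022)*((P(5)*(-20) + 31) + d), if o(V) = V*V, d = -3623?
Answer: -17965272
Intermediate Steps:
o(V) = V**2
(o(-62) + 1022)*((P(5)*(-20) + 31) + d) = ((-62)**2 + 1022)*((5*(-20) + 31) - 3623) = (3844 + 1022)*((-100 + 31) - 3623) = 4866*(-69 - 3623) = 4866*(-3692) = -17965272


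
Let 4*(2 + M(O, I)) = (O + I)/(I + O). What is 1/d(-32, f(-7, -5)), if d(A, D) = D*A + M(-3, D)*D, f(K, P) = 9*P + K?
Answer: 1/1755 ≈ 0.00056980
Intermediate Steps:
M(O, I) = -7/4 (M(O, I) = -2 + ((O + I)/(I + O))/4 = -2 + ((I + O)/(I + O))/4 = -2 + (¼)*1 = -2 + ¼ = -7/4)
f(K, P) = K + 9*P
d(A, D) = -7*D/4 + A*D (d(A, D) = D*A - 7*D/4 = A*D - 7*D/4 = -7*D/4 + A*D)
1/d(-32, f(-7, -5)) = 1/((-7 + 9*(-5))*(-7 + 4*(-32))/4) = 1/((-7 - 45)*(-7 - 128)/4) = 1/((¼)*(-52)*(-135)) = 1/1755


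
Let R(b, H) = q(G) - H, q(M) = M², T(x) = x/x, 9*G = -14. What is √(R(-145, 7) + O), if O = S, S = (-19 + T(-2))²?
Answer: √25873/9 ≈ 17.872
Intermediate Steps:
G = -14/9 (G = (⅑)*(-14) = -14/9 ≈ -1.5556)
T(x) = 1
S = 324 (S = (-19 + 1)² = (-18)² = 324)
R(b, H) = 196/81 - H (R(b, H) = (-14/9)² - H = 196/81 - H)
O = 324
√(R(-145, 7) + O) = √((196/81 - 1*7) + 324) = √((196/81 - 7) + 324) = √(-371/81 + 324) = √(25873/81) = √25873/9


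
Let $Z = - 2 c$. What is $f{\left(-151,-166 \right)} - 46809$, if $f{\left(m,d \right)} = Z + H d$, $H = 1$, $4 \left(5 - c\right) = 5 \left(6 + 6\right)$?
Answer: $-46955$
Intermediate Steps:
$c = -10$ ($c = 5 - \frac{5 \left(6 + 6\right)}{4} = 5 - \frac{5 \cdot 12}{4} = 5 - 15 = -10$)
$Z = 20$ ($Z = \left(-2\right) \left(-10\right) = 20$)
$f{\left(m,d \right)} = 20 + d$ ($f{\left(m,d \right)} = 20 + 1 d = 20 + d$)
$f{\left(-151,-166 \right)} - 46809 = \left(20 - 166\right) - 46809 = -146 - 46809 = -46955$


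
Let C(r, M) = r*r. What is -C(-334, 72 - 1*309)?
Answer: -111556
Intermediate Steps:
C(r, M) = r²
-C(-334, 72 - 1*309) = -1*(-334)² = -1*111556 = -111556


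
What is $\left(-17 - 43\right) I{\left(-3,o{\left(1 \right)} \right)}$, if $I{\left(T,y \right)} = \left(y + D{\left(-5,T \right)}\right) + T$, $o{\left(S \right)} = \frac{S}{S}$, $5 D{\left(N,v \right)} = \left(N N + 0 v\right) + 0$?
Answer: $-180$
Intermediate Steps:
$D{\left(N,v \right)} = \frac{N^{2}}{5}$ ($D{\left(N,v \right)} = \frac{\left(N N + 0 v\right) + 0}{5} = \frac{\left(N^{2} + 0\right) + 0}{5} = \frac{N^{2} + 0}{5} = \frac{N^{2}}{5}$)
$o{\left(S \right)} = 1$
$I{\left(T,y \right)} = 5 + T + y$ ($I{\left(T,y \right)} = \left(y + \frac{\left(-5\right)^{2}}{5}\right) + T = \left(y + \frac{1}{5} \cdot 25\right) + T = \left(y + 5\right) + T = \left(5 + y\right) + T = 5 + T + y$)
$\left(-17 - 43\right) I{\left(-3,o{\left(1 \right)} \right)} = \left(-17 - 43\right) \left(5 - 3 + 1\right) = \left(-60\right) 3 = -180$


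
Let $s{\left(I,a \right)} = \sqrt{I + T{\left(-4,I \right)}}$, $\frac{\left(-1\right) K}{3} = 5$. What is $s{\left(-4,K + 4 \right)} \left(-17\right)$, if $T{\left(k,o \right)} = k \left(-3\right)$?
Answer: $- 34 \sqrt{2} \approx -48.083$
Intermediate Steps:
$K = -15$ ($K = \left(-3\right) 5 = -15$)
$T{\left(k,o \right)} = - 3 k$
$s{\left(I,a \right)} = \sqrt{12 + I}$ ($s{\left(I,a \right)} = \sqrt{I - -12} = \sqrt{I + 12} = \sqrt{12 + I}$)
$s{\left(-4,K + 4 \right)} \left(-17\right) = \sqrt{12 - 4} \left(-17\right) = \sqrt{8} \left(-17\right) = 2 \sqrt{2} \left(-17\right) = - 34 \sqrt{2}$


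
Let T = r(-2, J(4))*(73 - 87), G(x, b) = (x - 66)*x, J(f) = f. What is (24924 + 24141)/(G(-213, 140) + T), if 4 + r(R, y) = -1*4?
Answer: 49065/59539 ≈ 0.82408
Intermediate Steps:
r(R, y) = -8 (r(R, y) = -4 - 1*4 = -4 - 4 = -8)
G(x, b) = x*(-66 + x) (G(x, b) = (-66 + x)*x = x*(-66 + x))
T = 112 (T = -8*(73 - 87) = -8*(-14) = 112)
(24924 + 24141)/(G(-213, 140) + T) = (24924 + 24141)/(-213*(-66 - 213) + 112) = 49065/(-213*(-279) + 112) = 49065/(59427 + 112) = 49065/59539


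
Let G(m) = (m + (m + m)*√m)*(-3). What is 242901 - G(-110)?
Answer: 242571 - 660*I*√110 ≈ 2.4257e+5 - 6922.1*I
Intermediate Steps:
G(m) = -6*m^(3/2) - 3*m (G(m) = (m + (2*m)*√m)*(-3) = (m + 2*m^(3/2))*(-3) = -6*m^(3/2) - 3*m)
242901 - G(-110) = 242901 - (-(-660)*I*√110 - 3*(-110)) = 242901 - (-(-660)*I*√110 + 330) = 242901 - (660*I*√110 + 330) = 242901 - (330 + 660*I*√110) = 242901 + (-330 - 660*I*√110) = 242571 - 660*I*√110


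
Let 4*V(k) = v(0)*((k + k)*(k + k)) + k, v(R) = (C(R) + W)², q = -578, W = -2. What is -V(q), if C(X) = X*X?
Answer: -2672383/2 ≈ -1.3362e+6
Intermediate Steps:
C(X) = X²
v(R) = (-2 + R²)² (v(R) = (R² - 2)² = (-2 + R²)²)
V(k) = 4*k² + k/4 (V(k) = ((-2 + 0²)²*((k + k)*(k + k)) + k)/4 = ((-2 + 0)²*((2*k)*(2*k)) + k)/4 = ((-2)²*(4*k²) + k)/4 = (4*(4*k²) + k)/4 = (16*k² + k)/4 = (k + 16*k²)/4 = 4*k² + k/4)
-V(q) = -(-578)*(1 + 16*(-578))/4 = -(-578)*(1 - 9248)/4 = -(-578)*(-9247)/4 = -1*2672383/2 = -2672383/2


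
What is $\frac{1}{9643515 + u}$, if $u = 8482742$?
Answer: $\frac{1}{18126257} \approx 5.5169 \cdot 10^{-8}$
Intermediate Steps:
$\frac{1}{9643515 + u} = \frac{1}{9643515 + 8482742} = \frac{1}{18126257}$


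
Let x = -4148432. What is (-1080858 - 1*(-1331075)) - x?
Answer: 4398649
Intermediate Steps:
(-1080858 - 1*(-1331075)) - x = (-1080858 - 1*(-1331075)) - 1*(-4148432) = (-1080858 + 1331075) + 4148432 = 250217 + 4148432 = 4398649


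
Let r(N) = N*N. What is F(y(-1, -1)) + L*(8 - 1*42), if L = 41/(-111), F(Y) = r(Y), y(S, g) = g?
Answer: 1505/111 ≈ 13.559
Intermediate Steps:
r(N) = N**2
F(Y) = Y**2
L = -41/111 (L = 41*(-1/111) = -41/111 ≈ -0.36937)
F(y(-1, -1)) + L*(8 - 1*42) = (-1)**2 - 41*(8 - 1*42)/111 = 1 - 41*(8 - 42)/111 = 1 - 41/111*(-34) = 1 + 1394/111 = 1505/111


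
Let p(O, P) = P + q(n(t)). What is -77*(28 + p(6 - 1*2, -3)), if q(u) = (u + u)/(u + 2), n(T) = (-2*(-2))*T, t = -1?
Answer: -2233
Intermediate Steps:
n(T) = 4*T
q(u) = 2*u/(2 + u) (q(u) = (2*u)/(2 + u) = 2*u/(2 + u))
p(O, P) = 4 + P (p(O, P) = P + 2*(4*(-1))/(2 + 4*(-1)) = P + 2*(-4)/(2 - 4) = P + 2*(-4)/(-2) = P + 2*(-4)*(-½) = P + 4 = 4 + P)
-77*(28 + p(6 - 1*2, -3)) = -77*(28 + (4 - 3)) = -77*(28 + 1) = -77*29 = -2233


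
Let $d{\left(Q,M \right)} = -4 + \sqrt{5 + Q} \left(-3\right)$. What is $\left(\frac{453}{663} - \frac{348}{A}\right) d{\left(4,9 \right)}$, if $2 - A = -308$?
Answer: $\frac{15049}{2635} \approx 5.7112$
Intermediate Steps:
$A = 310$ ($A = 2 - -308 = 2 + 308 = 310$)
$d{\left(Q,M \right)} = -4 - 3 \sqrt{5 + Q}$
$\left(\frac{453}{663} - \frac{348}{A}\right) d{\left(4,9 \right)} = \left(\frac{453}{663} - \frac{348}{310}\right) \left(-4 - 3 \sqrt{5 + 4}\right) = \left(453 \cdot \frac{1}{663} - \frac{174}{155}\right) \left(-4 - 3 \sqrt{9}\right) = \left(\frac{151}{221} - \frac{174}{155}\right) \left(-4 - 9\right) = - \frac{15049 \left(-4 - 9\right)}{34255} = \left(- \frac{15049}{34255}\right) \left(-13\right) = \frac{15049}{2635}$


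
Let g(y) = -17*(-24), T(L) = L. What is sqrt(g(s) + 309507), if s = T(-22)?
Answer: 3*sqrt(34435) ≈ 556.70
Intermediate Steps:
s = -22
g(y) = 408
sqrt(g(s) + 309507) = sqrt(408 + 309507) = sqrt(309915) = 3*sqrt(34435)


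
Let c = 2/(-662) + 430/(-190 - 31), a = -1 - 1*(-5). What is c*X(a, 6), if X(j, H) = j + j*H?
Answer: -3991428/73151 ≈ -54.564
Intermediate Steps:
a = 4 (a = -1 + 5 = 4)
c = -142551/73151 (c = 2*(-1/662) + 430/(-221) = -1/331 + 430*(-1/221) = -1/331 - 430/221 = -142551/73151 ≈ -1.9487)
X(j, H) = j + H*j
c*X(a, 6) = -570204*(1 + 6)/73151 = -570204*7/73151 = -142551/73151*28 = -3991428/73151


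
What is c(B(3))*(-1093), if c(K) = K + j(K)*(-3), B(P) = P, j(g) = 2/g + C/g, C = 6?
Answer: 5465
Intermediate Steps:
j(g) = 8/g (j(g) = 2/g + 6/g = 8/g)
c(K) = K - 24/K (c(K) = K + (8/K)*(-3) = K - 24/K)
c(B(3))*(-1093) = (3 - 24/3)*(-1093) = (3 - 24*⅓)*(-1093) = (3 - 8)*(-1093) = -5*(-1093) = 5465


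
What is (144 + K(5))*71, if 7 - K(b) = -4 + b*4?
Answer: 9585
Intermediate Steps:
K(b) = 11 - 4*b (K(b) = 7 - (-4 + b*4) = 7 - (-4 + 4*b) = 7 + (4 - 4*b) = 11 - 4*b)
(144 + K(5))*71 = (144 + (11 - 4*5))*71 = (144 + (11 - 20))*71 = (144 - 9)*71 = 135*71 = 9585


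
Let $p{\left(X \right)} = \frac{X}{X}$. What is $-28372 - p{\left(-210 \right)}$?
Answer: $-28373$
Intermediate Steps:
$p{\left(X \right)} = 1$
$-28372 - p{\left(-210 \right)} = -28372 - 1 = -28373$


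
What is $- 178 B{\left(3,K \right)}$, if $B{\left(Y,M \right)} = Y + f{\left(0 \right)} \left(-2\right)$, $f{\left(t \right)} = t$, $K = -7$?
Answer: $-534$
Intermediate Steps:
$B{\left(Y,M \right)} = Y$ ($B{\left(Y,M \right)} = Y + 0 \left(-2\right) = Y + 0 = Y$)
$- 178 B{\left(3,K \right)} = \left(-178\right) 3 = -534$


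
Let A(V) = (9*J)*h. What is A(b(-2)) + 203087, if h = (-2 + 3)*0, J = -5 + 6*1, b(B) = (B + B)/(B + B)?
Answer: 203087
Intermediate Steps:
b(B) = 1 (b(B) = (2*B)/((2*B)) = (2*B)*(1/(2*B)) = 1)
J = 1 (J = -5 + 6 = 1)
h = 0 (h = 1*0 = 0)
A(V) = 0 (A(V) = (9*1)*0 = 9*0 = 0)
A(b(-2)) + 203087 = 0 + 203087 = 203087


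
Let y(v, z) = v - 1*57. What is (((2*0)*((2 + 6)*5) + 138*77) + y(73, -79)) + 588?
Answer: 11230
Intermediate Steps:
y(v, z) = -57 + v (y(v, z) = v - 57 = -57 + v)
(((2*0)*((2 + 6)*5) + 138*77) + y(73, -79)) + 588 = (((2*0)*((2 + 6)*5) + 138*77) + (-57 + 73)) + 588 = ((0*(8*5) + 10626) + 16) + 588 = ((0*40 + 10626) + 16) + 588 = ((0 + 10626) + 16) + 588 = (10626 + 16) + 588 = 10642 + 588 = 11230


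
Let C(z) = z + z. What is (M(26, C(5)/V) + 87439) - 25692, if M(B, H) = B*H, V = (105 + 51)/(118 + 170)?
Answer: 62227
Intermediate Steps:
C(z) = 2*z
V = 13/24 (V = 156/288 = 156*(1/288) = 13/24 ≈ 0.54167)
(M(26, C(5)/V) + 87439) - 25692 = (26*((2*5)/(13/24)) + 87439) - 25692 = (26*(10*(24/13)) + 87439) - 25692 = (26*(240/13) + 87439) - 25692 = (480 + 87439) - 25692 = 87919 - 25692 = 62227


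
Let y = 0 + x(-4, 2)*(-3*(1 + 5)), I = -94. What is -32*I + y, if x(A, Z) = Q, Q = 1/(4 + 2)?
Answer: 3005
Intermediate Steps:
Q = ⅙ (Q = 1/6 = ⅙ ≈ 0.16667)
x(A, Z) = ⅙
y = -3 (y = 0 + (-3*(1 + 5))/6 = 0 + (-3*6)/6 = 0 + (⅙)*(-18) = 0 - 3 = -3)
-32*I + y = -32*(-94) - 3 = 3008 - 3 = 3005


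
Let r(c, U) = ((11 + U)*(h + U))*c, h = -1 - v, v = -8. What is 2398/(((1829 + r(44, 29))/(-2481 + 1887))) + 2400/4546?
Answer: -3159461676/148174597 ≈ -21.323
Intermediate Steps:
h = 7 (h = -1 - 1*(-8) = -1 + 8 = 7)
r(c, U) = c*(7 + U)*(11 + U) (r(c, U) = ((11 + U)*(7 + U))*c = ((7 + U)*(11 + U))*c = c*(7 + U)*(11 + U))
2398/(((1829 + r(44, 29))/(-2481 + 1887))) + 2400/4546 = 2398/(((1829 + 44*(77 + 29² + 18*29))/(-2481 + 1887))) + 2400/4546 = 2398/(((1829 + 44*(77 + 841 + 522))/(-594))) + 2400*(1/4546) = 2398/(((1829 + 44*1440)*(-1/594))) + 1200/2273 = 2398/(((1829 + 63360)*(-1/594))) + 1200/2273 = 2398/((65189*(-1/594))) + 1200/2273 = 2398/(-65189/594) + 1200/2273 = 2398*(-594/65189) + 1200/2273 = -1424412/65189 + 1200/2273 = -3159461676/148174597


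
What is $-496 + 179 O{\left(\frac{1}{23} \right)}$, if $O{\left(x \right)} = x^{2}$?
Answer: $- \frac{262205}{529} \approx -495.66$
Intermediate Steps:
$-496 + 179 O{\left(\frac{1}{23} \right)} = -496 + 179 \left(\frac{1}{23}\right)^{2} = -496 + \frac{179}{529} = - \frac{262205}{529}$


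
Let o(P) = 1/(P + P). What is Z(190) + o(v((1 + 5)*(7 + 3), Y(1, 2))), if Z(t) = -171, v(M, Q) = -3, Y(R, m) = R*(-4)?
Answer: -1027/6 ≈ -171.17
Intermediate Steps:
Y(R, m) = -4*R
o(P) = 1/(2*P)
Z(190) + o(v((1 + 5)*(7 + 3), Y(1, 2))) = -171 + (½)/(-3) = -171 + (½)*(-⅓) = -171 - ⅙ = -1027/6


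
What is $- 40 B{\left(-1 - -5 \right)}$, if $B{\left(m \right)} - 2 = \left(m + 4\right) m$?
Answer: $-1360$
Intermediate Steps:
$B{\left(m \right)} = 2 + m \left(4 + m\right)$ ($B{\left(m \right)} = 2 + \left(m + 4\right) m = 2 + \left(4 + m\right) m = 2 + m \left(4 + m\right)$)
$- 40 B{\left(-1 - -5 \right)} = - 40 \left(2 + \left(-1 - -5\right)^{2} + 4 \left(-1 - -5\right)\right) = - 40 \left(2 + \left(-1 + 5\right)^{2} + 4 \left(-1 + 5\right)\right) = - 40 \left(2 + 4^{2} + 4 \cdot 4\right) = - 40 \left(2 + 16 + 16\right) = \left(-40\right) 34 = -1360$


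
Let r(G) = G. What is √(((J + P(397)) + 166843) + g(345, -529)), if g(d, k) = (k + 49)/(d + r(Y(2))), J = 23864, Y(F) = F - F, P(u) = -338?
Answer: 9*√1243265/23 ≈ 436.31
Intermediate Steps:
Y(F) = 0
g(d, k) = (49 + k)/d (g(d, k) = (k + 49)/(d + 0) = (49 + k)/d)
√(((J + P(397)) + 166843) + g(345, -529)) = √(((23864 - 338) + 166843) + (49 - 529)/345) = √((23526 + 166843) + (1/345)*(-480)) = √(190369 - 32/23) = √(4378455/23) = 9*√1243265/23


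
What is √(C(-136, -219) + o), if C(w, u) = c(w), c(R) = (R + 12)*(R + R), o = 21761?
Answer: √55489 ≈ 235.56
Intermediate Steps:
c(R) = 2*R*(12 + R) (c(R) = (12 + R)*(2*R) = 2*R*(12 + R))
C(w, u) = 2*w*(12 + w)
√(C(-136, -219) + o) = √(2*(-136)*(12 - 136) + 21761) = √(2*(-136)*(-124) + 21761) = √(33728 + 21761) = √55489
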